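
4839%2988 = 1851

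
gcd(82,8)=2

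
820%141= 115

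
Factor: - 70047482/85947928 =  - 35023741/42973964 = - 2^ (-2)*11^ ( - 1)*167^1*401^1*479^ (-1)*523^1*2039^( - 1 ) 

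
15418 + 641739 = 657157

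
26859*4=107436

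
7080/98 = 72+ 12/49 = 72.24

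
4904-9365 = - 4461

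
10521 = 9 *1169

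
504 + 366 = 870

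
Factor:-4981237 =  - 4981237^1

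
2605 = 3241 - 636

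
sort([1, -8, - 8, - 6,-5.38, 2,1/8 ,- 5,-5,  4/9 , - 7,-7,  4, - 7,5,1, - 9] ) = [  -  9, - 8 , - 8,  -  7, - 7, - 7, - 6, - 5.38, - 5,  -  5, 1/8, 4/9, 1,1 , 2,  4,5]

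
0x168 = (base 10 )360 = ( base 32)b8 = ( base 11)2a8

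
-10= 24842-24852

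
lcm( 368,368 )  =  368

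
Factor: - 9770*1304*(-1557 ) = 2^4*3^2*5^1*163^1 * 173^1*977^1 = 19836304560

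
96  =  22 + 74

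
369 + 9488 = 9857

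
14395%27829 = 14395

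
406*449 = 182294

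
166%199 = 166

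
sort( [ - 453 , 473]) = [ - 453  ,  473] 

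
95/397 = 95/397 = 0.24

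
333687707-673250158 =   -  339562451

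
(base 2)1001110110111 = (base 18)FA7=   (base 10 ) 5047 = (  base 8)11667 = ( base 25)81M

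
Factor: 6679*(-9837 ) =-65701323 = - 3^2*1093^1 *6679^1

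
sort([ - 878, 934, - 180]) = [ - 878 , - 180, 934 ] 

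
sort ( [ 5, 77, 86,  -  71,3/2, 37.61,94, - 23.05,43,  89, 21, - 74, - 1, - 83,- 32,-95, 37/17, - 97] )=[ - 97, - 95, - 83,  -  74, - 71,-32,  -  23.05, - 1,3/2, 37/17, 5,21, 37.61, 43, 77, 86  ,  89,94 ] 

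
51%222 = 51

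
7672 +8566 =16238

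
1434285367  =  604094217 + 830191150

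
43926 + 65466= 109392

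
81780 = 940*87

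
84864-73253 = 11611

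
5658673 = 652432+5006241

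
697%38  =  13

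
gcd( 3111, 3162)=51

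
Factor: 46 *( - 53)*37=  - 90206 = - 2^1*23^1*37^1*53^1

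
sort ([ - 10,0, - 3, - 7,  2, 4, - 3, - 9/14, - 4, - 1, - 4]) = [-10, - 7, - 4, - 4, - 3, - 3, - 1, - 9/14, 0, 2,4]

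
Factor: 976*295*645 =185708400 = 2^4*3^1*5^2 * 43^1*59^1*61^1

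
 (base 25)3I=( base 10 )93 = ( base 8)135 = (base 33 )2R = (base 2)1011101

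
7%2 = 1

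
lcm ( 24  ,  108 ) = 216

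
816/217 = 816/217 = 3.76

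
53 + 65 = 118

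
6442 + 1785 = 8227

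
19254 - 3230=16024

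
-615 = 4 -619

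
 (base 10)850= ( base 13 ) 505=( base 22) 1ge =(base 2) 1101010010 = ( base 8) 1522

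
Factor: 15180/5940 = 3^( - 2 )*  23^1 = 23/9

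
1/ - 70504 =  - 1 + 70503/70504 = - 0.00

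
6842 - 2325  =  4517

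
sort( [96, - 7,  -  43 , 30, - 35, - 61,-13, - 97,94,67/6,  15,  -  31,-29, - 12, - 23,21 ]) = [ -97,  -  61,- 43, -35, - 31, - 29,-23,  -  13,  -  12 ,  -  7,67/6,15,21,30,94,96]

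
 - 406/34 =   -  12+1/17 = - 11.94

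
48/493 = 48/493 = 0.10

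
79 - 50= 29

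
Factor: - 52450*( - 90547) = 4749190150 = 2^1*5^2*1049^1*90547^1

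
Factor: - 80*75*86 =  - 516000 = - 2^5*3^1 *5^3*43^1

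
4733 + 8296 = 13029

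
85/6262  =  85/6262 =0.01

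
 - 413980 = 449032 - 863012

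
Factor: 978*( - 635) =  - 2^1*3^1*5^1*127^1*163^1 = - 621030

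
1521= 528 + 993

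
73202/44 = 1663+15/22= 1663.68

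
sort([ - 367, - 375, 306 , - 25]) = [-375, - 367, - 25,306]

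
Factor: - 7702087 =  - 19^1*405373^1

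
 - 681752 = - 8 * 85219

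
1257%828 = 429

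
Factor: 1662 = 2^1*3^1* 277^1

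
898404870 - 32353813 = 866051057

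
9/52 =9/52 = 0.17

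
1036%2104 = 1036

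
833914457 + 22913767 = 856828224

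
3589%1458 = 673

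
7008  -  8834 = -1826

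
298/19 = 298/19 = 15.68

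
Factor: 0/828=0^1=   0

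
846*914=773244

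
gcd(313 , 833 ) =1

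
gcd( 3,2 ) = 1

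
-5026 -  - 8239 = 3213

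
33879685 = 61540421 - 27660736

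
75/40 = 15/8  =  1.88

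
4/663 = 4/663 = 0.01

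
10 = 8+2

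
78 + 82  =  160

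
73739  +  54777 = 128516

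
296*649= 192104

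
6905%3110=685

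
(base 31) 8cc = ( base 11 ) 6079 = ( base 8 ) 17610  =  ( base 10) 8072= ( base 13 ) 389C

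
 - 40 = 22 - 62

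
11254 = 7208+4046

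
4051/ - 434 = -4051/434  =  -9.33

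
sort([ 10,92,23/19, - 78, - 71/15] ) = [ - 78, - 71/15,23/19,10,92]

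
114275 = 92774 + 21501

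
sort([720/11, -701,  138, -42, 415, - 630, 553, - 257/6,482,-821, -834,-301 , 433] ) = [-834,- 821, - 701, - 630, - 301,- 257/6, - 42,720/11,  138,415,433  ,  482,553]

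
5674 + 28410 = 34084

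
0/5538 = 0 = 0.00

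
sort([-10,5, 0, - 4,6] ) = [-10,-4, 0,5, 6] 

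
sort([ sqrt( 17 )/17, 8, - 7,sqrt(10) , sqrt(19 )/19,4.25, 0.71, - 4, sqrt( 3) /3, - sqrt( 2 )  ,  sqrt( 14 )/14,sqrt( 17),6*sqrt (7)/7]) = [  -  7,- 4, - sqrt(2 ),sqrt( 19)/19, sqrt(17) /17,sqrt( 14)/14,sqrt(3 )/3,  0.71,6*sqrt( 7 )/7,sqrt (10 ), sqrt( 17 ),4.25,8]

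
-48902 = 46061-94963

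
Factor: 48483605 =5^1 *53^1*182957^1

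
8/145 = 8/145  =  0.06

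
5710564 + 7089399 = 12799963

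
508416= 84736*6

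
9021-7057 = 1964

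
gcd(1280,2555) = 5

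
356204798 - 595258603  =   - 239053805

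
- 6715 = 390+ - 7105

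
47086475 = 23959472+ 23127003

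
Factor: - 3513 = -3^1*1171^1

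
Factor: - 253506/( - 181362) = 11^1*23^1 * 181^ ( - 1) = 253/181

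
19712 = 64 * 308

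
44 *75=3300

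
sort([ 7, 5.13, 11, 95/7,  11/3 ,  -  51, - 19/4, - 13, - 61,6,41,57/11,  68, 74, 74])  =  [ - 61, -51, - 13, - 19/4,11/3,5.13,57/11 , 6 , 7 , 11 , 95/7,41 , 68,74, 74]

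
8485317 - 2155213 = 6330104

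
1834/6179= 1834/6179  =  0.30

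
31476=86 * 366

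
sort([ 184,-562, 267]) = [-562, 184,267] 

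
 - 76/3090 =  - 1 + 1507/1545 = -  0.02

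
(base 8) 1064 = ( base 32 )HK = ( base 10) 564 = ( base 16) 234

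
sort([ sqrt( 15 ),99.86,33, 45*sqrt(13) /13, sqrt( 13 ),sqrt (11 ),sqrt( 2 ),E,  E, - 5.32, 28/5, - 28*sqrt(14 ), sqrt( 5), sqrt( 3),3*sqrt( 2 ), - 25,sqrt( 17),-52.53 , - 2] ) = [ - 28 * sqrt( 14), - 52.53, - 25, - 5.32, - 2,sqrt(2),sqrt(3),sqrt( 5 ),  E, E,sqrt(11),  sqrt ( 13),  sqrt(15 ),  sqrt( 17 ),3*sqrt( 2), 28/5,45*  sqrt( 13 )/13, 33,99.86]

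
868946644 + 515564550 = 1384511194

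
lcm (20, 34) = 340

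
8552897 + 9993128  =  18546025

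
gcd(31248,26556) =12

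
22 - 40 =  - 18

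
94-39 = 55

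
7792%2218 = 1138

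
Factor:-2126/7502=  - 11^( - 2 ) *31^ ( - 1 ) * 1063^1=- 1063/3751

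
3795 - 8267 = -4472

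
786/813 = 262/271= 0.97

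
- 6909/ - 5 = 6909/5 =1381.80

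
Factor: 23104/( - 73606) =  - 608/1937 = - 2^5*13^(-1 )*19^1*149^( - 1)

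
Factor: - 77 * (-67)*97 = 500423  =  7^1*11^1*67^1*97^1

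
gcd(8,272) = 8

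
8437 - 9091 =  - 654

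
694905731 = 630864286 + 64041445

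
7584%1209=330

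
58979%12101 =10575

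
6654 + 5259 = 11913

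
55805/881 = 63+302/881 = 63.34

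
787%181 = 63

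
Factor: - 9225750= - 2^1*3^1* 5^3*12301^1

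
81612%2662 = 1752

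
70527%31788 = 6951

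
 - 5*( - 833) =4165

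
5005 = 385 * 13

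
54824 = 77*712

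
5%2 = 1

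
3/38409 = 1/12803 = 0.00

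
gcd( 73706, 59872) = 2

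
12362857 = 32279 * 383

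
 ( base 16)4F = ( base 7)142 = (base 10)79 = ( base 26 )31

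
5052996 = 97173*52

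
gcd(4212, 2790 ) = 18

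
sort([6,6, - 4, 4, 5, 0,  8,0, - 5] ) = [-5, - 4, 0 , 0, 4,5, 6, 6, 8 ]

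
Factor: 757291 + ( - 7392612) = - 7^1*11^1 *17^1*37^1*137^1=- 6635321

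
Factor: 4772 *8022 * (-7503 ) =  - 287222222952 = -2^3*3^2*7^1*41^1*61^1*191^1*1193^1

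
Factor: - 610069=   -  103^1*5923^1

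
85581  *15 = 1283715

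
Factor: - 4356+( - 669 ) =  - 3^1*5^2 * 67^1=- 5025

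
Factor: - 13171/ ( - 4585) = 5^( - 1)*7^( - 1)*131^( - 1)*13171^1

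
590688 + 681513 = 1272201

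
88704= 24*3696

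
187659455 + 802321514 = 989980969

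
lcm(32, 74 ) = 1184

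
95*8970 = 852150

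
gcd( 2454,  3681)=1227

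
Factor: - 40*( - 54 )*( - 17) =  - 2^4*3^3*5^1*17^1 = -36720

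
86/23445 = 86/23445 = 0.00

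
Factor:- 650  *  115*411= - 2^1*3^1*5^3 * 13^1*23^1*137^1=- 30722250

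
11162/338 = 33 +4/169 = 33.02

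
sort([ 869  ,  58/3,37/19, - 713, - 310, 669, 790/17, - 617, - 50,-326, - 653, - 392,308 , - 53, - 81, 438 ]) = [ - 713,-653, - 617, - 392, - 326, - 310, - 81, -53, - 50,37/19,58/3, 790/17, 308,438, 669 , 869]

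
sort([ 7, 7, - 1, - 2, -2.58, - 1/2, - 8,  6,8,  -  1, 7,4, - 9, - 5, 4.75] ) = [ - 9, - 8, - 5,-2.58, - 2,-1, - 1,-1/2, 4, 4.75, 6,  7,7, 7,  8]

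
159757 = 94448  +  65309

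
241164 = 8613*28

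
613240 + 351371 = 964611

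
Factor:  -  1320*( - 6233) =2^3*3^1*5^1*11^1* 23^1 * 271^1= 8227560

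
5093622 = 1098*4639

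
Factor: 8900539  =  103^1*86413^1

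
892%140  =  52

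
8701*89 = 774389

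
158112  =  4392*36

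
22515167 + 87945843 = 110461010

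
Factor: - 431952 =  - 2^4*3^1*8999^1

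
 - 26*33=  - 858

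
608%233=142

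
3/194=3/194 =0.02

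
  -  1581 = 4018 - 5599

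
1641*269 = 441429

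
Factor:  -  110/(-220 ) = 2^(-1) = 1/2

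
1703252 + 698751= 2402003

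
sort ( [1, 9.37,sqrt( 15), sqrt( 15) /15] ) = [ sqrt( 15) /15, 1, sqrt(15),9.37 ]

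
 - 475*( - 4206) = 1997850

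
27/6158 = 27/6158 = 0.00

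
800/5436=200/1359 = 0.15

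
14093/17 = 829 = 829.00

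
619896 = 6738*92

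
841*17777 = 14950457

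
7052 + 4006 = 11058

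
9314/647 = 9314/647 = 14.40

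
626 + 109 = 735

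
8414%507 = 302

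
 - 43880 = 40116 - 83996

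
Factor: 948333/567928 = 2^(- 3 )*3^1*283^1* 1117^1*70991^(-1)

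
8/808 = 1/101 = 0.01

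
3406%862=820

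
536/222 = 2 + 46/111 = 2.41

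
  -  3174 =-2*1587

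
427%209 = 9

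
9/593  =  9/593 = 0.02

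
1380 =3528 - 2148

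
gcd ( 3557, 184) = 1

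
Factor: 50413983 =3^1*16804661^1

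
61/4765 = 61/4765 = 0.01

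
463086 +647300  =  1110386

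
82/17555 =82/17555=0.00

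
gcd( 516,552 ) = 12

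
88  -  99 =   -  11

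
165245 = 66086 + 99159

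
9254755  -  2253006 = 7001749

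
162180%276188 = 162180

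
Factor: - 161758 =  - 2^1*31^1 *2609^1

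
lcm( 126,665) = 11970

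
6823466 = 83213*82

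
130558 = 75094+55464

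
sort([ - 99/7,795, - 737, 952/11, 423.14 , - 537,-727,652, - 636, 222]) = [ - 737, - 727,-636,-537 ,-99/7,  952/11,222,423.14,652,795] 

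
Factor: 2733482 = 2^1 * 29^1*47129^1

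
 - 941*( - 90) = 84690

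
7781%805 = 536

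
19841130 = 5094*3895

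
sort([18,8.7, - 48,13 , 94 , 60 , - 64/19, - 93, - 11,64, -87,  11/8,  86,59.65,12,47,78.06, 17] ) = [ - 93, - 87,- 48 ,-11,-64/19,11/8,8.7,12,13, 17,18,47,  59.65,60,64,78.06,86 , 94] 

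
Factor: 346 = 2^1*173^1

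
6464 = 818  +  5646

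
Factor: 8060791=8060791^1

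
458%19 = 2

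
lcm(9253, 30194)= 573686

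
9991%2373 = 499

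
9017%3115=2787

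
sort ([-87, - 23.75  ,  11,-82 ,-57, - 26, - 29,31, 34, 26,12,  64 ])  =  [ - 87, - 82, - 57 , - 29, -26,-23.75, 11,12,26, 31 , 34, 64]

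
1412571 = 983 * 1437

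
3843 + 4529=8372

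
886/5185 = 886/5185 = 0.17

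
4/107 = 4/107 = 0.04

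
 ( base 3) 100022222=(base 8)15223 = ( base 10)6803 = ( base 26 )a1h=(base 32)6kj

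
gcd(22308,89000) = 4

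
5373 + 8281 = 13654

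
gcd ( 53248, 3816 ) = 8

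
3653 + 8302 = 11955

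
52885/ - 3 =-52885/3 = -17628.33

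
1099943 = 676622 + 423321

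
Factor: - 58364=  - 2^2*14591^1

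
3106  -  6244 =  - 3138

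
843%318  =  207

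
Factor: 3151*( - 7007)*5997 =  - 3^1*7^2*11^1*13^1*23^1*137^1*1999^1 = - 132408104829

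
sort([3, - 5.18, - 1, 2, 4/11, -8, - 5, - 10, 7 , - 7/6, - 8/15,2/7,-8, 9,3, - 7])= [- 10, - 8, - 8, - 7,  -  5.18, - 5,-7/6, - 1, - 8/15,  2/7, 4/11, 2, 3,3,7, 9] 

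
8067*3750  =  30251250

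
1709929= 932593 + 777336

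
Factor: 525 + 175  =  700  =  2^2*5^2*7^1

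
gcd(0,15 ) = 15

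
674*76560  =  51601440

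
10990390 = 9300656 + 1689734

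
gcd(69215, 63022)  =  1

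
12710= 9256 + 3454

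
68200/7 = 9742+6/7= 9742.86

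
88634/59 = 88634/59=1502.27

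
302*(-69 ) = -20838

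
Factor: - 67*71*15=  - 71355=- 3^1*5^1 * 67^1*71^1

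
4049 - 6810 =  - 2761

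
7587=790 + 6797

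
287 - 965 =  - 678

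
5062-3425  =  1637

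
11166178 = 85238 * 131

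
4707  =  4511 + 196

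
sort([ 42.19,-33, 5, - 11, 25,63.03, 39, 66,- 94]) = [ -94,-33, - 11, 5,25,39,42.19, 63.03,66]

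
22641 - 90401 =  - 67760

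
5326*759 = 4042434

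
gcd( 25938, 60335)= 11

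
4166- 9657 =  - 5491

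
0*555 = 0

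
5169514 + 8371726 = 13541240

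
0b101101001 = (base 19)100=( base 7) 1024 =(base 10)361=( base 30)c1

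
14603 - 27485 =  - 12882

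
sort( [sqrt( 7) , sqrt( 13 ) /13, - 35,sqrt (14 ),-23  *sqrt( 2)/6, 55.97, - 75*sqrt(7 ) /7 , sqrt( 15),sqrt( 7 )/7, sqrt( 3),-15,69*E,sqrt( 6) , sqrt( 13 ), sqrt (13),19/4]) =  [-35, - 75*sqrt( 7) /7, - 15, - 23*sqrt( 2)/6,sqrt( 13)/13,sqrt (7)/7,  sqrt(3 ),sqrt (6) , sqrt( 7 ),  sqrt(13 ) , sqrt(13 ), sqrt( 14 ),sqrt(15),19/4,55.97,69*E] 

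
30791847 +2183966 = 32975813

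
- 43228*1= - 43228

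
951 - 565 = 386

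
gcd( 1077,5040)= 3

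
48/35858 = 24/17929= 0.00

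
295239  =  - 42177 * (-7 ) 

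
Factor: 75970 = 2^1*5^1*71^1*107^1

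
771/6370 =771/6370=   0.12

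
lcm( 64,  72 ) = 576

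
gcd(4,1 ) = 1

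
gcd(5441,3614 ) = 1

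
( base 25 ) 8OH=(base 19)fac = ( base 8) 12761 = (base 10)5617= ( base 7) 22243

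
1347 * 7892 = 10630524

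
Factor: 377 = 13^1*29^1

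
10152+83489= 93641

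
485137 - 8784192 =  - 8299055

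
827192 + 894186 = 1721378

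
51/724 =51/724 = 0.07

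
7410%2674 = 2062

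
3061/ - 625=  - 5+ 64/625 = - 4.90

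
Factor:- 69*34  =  -2^1* 3^1*17^1*23^1 = - 2346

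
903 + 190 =1093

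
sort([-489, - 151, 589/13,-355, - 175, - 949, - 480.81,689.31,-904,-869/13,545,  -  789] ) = [ - 949,  -  904, -789, - 489,-480.81, - 355,-175 ,- 151,-869/13, 589/13, 545, 689.31] 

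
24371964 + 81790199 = 106162163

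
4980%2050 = 880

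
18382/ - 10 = -9191/5 = - 1838.20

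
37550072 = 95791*392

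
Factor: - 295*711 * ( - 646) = 2^1*3^2 * 5^1*17^1*19^1 * 59^1 * 79^1 = 135495270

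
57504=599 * 96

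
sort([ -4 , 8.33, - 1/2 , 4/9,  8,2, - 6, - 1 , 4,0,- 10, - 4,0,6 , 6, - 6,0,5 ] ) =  [ - 10, - 6, - 6,- 4, - 4, - 1, - 1/2, 0,0,  0,4/9,  2,4,5, 6,6,8 , 8.33] 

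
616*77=47432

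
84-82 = 2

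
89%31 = 27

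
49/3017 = 7/431 = 0.02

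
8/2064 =1/258 = 0.00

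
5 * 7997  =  39985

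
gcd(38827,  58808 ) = 1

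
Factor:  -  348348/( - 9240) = 2^( - 1 ) * 5^( - 1 )*13^1*29^1 = 377/10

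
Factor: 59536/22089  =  2^4*3^( - 1 )*37^(-1 )*61^2*199^( - 1)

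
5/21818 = 5/21818   =  0.00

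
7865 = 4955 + 2910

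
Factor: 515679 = 3^1 * 19^1*83^1*109^1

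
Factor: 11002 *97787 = 2^1*5501^1*97787^1  =  1075852574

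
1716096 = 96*17876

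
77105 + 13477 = 90582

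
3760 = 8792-5032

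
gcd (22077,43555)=1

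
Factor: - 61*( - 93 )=5673 = 3^1*31^1 * 61^1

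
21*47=987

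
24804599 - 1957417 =22847182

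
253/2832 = 253/2832 = 0.09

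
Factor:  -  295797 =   -  3^1*43^1*2293^1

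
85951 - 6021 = 79930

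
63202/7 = 63202/7 = 9028.86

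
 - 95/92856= - 95/92856 =- 0.00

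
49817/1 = 49817=49817.00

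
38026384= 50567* 752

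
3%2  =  1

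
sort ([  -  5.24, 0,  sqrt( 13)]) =[ - 5.24, 0,sqrt (13 )]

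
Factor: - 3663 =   -  3^2*11^1*37^1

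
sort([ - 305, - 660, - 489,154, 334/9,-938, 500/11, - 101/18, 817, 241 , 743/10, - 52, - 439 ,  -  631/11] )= [ - 938  , - 660, - 489, - 439, - 305, - 631/11,- 52, - 101/18,334/9, 500/11,743/10, 154, 241,817 ]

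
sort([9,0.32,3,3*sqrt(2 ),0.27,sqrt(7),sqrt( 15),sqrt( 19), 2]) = [ 0.27,0.32,2, sqrt( 7),3,sqrt( 15 ) , 3*sqrt( 2),sqrt( 19),9]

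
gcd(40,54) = 2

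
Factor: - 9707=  - 17^1*571^1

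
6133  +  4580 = 10713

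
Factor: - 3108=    - 2^2*3^1*7^1*37^1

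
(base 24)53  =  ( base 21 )5i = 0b1111011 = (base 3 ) 11120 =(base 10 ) 123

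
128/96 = 4/3 = 1.33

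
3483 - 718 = 2765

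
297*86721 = 25756137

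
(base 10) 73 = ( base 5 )243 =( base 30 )2d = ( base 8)111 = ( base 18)41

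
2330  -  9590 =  - 7260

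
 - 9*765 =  - 6885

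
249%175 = 74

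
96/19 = 5 + 1/19 = 5.05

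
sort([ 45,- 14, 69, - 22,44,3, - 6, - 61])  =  [ - 61, - 22, - 14,  -  6, 3,44,  45,69]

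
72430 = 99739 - 27309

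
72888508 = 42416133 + 30472375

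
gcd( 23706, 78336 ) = 18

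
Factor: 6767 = 67^1*101^1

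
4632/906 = 5+17/151 = 5.11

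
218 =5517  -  5299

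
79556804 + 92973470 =172530274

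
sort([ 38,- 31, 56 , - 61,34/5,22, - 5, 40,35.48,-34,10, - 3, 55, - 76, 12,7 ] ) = [-76, - 61, - 34,-31, - 5,- 3,  34/5,7,10,12 , 22 , 35.48 , 38, 40,55,56]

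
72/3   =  24 = 24.00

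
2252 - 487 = 1765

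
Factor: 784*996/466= 2^5*3^1*7^2*83^1*233^(-1) = 390432/233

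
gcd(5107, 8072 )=1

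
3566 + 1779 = 5345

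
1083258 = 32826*33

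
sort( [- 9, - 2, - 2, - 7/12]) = [ -9, - 2, - 2,  -  7/12 ] 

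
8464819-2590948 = 5873871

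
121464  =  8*15183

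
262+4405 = 4667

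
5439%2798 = 2641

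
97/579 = 97/579   =  0.17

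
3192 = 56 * 57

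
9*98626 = 887634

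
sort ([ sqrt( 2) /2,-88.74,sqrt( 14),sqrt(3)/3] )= [  -  88.74,sqrt( 3 ) /3,sqrt( 2 ) /2, sqrt( 14) ] 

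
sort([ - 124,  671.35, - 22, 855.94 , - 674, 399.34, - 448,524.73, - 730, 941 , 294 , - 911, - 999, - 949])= [ - 999 , - 949 , - 911,-730, - 674, - 448, - 124 , - 22, 294, 399.34 , 524.73 , 671.35, 855.94, 941] 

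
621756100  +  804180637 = 1425936737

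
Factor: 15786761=17^1 *73^1  *  12721^1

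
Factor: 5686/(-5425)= - 2^1 * 5^( - 2)*7^( -1)*31^(-1)* 2843^1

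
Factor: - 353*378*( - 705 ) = 94070970 =2^1*3^4*5^1*7^1* 47^1*353^1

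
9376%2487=1915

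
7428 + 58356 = 65784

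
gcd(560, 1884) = 4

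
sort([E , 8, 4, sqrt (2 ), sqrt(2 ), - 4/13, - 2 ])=[ - 2,  -  4/13 , sqrt(2) , sqrt( 2),E, 4, 8 ] 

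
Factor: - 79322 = - 2^1*17^1*2333^1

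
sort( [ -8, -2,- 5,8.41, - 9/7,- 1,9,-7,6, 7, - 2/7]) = [-8,-7, - 5, -2, - 9/7, - 1 , - 2/7, 6, 7, 8.41,9 ]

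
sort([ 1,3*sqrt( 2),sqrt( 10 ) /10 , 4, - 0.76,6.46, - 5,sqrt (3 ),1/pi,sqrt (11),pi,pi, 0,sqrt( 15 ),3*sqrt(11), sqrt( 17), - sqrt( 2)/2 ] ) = [ - 5,  -  0.76,-sqrt( 2)/2  ,  0, sqrt( 10) /10, 1/pi, 1,sqrt ( 3),  pi, pi , sqrt( 11),  sqrt(  15 ), 4, sqrt ( 17),  3 *sqrt( 2),6.46,3*sqrt( 11)] 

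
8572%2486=1114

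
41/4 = 10+1/4 = 10.25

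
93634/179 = 93634/179 = 523.09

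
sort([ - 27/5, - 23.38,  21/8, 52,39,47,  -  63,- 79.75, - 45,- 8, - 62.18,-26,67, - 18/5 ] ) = [ - 79.75,- 63,  -  62.18, - 45, - 26,- 23.38,-8,  -  27/5,-18/5, 21/8, 39,47, 52, 67 ] 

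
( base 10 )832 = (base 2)1101000000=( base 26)160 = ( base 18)2a4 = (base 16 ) 340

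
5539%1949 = 1641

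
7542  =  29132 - 21590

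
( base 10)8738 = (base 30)9l8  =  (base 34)7J0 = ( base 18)18H8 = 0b10001000100010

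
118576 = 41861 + 76715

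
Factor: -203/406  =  -1/2 = - 2^(-1)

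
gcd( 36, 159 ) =3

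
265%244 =21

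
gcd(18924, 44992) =76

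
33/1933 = 33/1933 = 0.02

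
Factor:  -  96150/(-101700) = 641/678 = 2^ (-1)*3^( -1)*113^ ( - 1)*641^1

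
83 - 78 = 5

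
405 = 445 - 40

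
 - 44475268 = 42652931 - 87128199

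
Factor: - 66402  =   - 2^1 * 3^2*7^1*17^1*31^1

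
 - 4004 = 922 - 4926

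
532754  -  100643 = 432111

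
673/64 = 10 + 33/64  =  10.52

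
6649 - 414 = 6235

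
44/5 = 44/5 = 8.80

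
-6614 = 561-7175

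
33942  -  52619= -18677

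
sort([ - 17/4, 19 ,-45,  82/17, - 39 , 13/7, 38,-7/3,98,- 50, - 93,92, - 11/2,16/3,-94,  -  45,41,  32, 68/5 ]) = [ - 94, - 93 , - 50,-45,  -  45 ,-39,-11/2,-17/4, - 7/3,13/7,  82/17 , 16/3, 68/5,19,32,38, 41,92, 98]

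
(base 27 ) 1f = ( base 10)42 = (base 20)22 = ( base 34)18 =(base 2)101010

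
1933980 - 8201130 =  - 6267150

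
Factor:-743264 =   -  2^5*23227^1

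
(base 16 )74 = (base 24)4k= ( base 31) 3n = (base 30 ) 3q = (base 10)116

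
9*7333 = 65997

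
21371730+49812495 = 71184225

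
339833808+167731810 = 507565618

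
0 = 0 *40726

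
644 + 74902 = 75546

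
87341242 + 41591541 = 128932783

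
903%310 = 283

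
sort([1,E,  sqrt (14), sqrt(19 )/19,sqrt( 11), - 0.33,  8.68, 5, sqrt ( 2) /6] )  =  [ - 0.33, sqrt( 19)/19, sqrt(2 )/6, 1, E , sqrt (11),sqrt(14 ),  5,  8.68]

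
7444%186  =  4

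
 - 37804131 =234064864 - 271868995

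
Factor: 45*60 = 2700 = 2^2 *3^3 * 5^2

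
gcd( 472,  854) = 2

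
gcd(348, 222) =6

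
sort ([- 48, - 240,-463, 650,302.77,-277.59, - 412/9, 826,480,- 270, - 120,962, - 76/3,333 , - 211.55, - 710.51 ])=[ - 710.51, - 463, - 277.59, - 270,-240, - 211.55 , - 120, - 48, - 412/9,-76/3, 302.77,333,480,650, 826, 962]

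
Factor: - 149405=  -  5^1*29881^1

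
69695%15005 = 9675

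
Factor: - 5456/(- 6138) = 8/9 = 2^3 * 3^( - 2 )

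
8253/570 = 14 + 91/190= 14.48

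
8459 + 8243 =16702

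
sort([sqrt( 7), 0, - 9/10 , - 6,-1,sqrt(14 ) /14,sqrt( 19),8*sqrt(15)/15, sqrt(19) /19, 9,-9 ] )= [-9, - 6, -1, - 9/10,0 , sqrt(19)/19 , sqrt(14 ) /14, 8 * sqrt(15)/15, sqrt (7), sqrt( 19 ),9]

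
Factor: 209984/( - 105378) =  - 544/273=- 2^5*3^( - 1) *7^ (-1 )*13^( - 1 )*17^1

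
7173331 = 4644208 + 2529123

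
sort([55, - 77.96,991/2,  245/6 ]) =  [-77.96 , 245/6, 55,991/2]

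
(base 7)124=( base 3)2111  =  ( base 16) 43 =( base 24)2j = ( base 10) 67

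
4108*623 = 2559284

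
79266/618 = 128+27/103 = 128.26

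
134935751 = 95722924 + 39212827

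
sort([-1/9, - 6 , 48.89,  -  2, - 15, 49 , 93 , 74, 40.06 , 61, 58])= [ - 15, - 6, - 2, - 1/9, 40.06, 48.89, 49,58, 61,74,93]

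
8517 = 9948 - 1431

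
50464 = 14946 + 35518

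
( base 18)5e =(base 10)104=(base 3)10212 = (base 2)1101000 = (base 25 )44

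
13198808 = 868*15206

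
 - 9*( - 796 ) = 7164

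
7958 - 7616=342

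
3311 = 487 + 2824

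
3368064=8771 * 384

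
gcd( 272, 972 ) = 4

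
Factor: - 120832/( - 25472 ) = 944/199  =  2^4*59^1 * 199^(-1)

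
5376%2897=2479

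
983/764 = 983/764 = 1.29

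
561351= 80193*7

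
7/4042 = 7/4042= 0.00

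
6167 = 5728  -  -439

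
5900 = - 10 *( - 590 ) 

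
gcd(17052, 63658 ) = 14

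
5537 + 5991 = 11528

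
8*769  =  6152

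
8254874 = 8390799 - 135925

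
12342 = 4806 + 7536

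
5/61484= 5/61484 =0.00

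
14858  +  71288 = 86146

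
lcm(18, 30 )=90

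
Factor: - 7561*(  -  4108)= 2^2*13^1*  79^1 * 7561^1 = 31060588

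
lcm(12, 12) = 12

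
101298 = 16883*6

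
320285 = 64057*5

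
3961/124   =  31 + 117/124 =31.94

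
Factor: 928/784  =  2^1*7^( - 2 )*29^1 =58/49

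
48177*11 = 529947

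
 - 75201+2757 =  - 72444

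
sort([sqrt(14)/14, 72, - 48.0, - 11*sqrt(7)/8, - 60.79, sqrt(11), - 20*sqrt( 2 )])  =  [ - 60.79, - 48.0, - 20*sqrt(2),-11* sqrt (7)/8, sqrt(14) /14, sqrt( 11), 72] 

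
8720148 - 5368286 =3351862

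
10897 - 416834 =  - 405937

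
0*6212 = 0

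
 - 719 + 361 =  - 358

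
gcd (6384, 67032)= 3192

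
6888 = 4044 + 2844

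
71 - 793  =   - 722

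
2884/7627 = 2884/7627 = 0.38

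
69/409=69/409 = 0.17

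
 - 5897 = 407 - 6304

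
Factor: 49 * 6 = 2^1*3^1*7^2 = 294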